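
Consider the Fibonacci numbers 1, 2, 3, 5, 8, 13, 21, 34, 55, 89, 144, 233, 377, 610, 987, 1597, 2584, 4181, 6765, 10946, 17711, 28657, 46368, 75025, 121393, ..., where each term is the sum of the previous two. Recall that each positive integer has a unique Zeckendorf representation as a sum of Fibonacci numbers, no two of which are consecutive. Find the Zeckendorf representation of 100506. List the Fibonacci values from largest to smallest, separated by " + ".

75025 + 17711 + 6765 + 987 + 13 + 5

Greedy algorithm:
take 75025 (≤ 100506); 100506 − 75025 = 25481
take 17711 (≤ 25481); 25481 − 17711 = 7770
take 6765 (≤ 7770); 7770 − 6765 = 1005
take 987 (≤ 1005); 1005 − 987 = 18
take 13 (≤ 18); 18 − 13 = 5
take 5 (≤ 5); 5 − 5 = 0
So 100506 = 75025 + 17711 + 6765 + 987 + 13 + 5, with no two terms consecutive in the sequence.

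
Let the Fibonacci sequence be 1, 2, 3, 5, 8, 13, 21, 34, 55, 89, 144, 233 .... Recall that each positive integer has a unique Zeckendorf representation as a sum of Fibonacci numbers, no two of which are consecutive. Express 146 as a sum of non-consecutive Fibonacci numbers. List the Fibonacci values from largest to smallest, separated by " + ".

144 + 2

146 − 144 = 2
2 − 2 = 0
So 146 = 144 + 2, with no two terms consecutive in the sequence.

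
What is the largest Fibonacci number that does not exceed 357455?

317811 ≤ 357455 < 514229, so the largest Fibonacci number not exceeding 357455 is 317811.

317811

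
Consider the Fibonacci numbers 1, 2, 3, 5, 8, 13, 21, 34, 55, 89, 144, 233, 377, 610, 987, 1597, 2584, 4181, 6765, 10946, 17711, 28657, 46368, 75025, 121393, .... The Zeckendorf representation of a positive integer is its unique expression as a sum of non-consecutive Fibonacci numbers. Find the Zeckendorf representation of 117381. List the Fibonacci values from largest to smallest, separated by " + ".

117381 − 75025 = 42356
42356 − 28657 = 13699
13699 − 10946 = 2753
2753 − 2584 = 169
169 − 144 = 25
25 − 21 = 4
4 − 3 = 1
1 − 1 = 0
So 117381 = 75025 + 28657 + 10946 + 2584 + 144 + 21 + 3 + 1, with no two terms consecutive in the sequence.

75025 + 28657 + 10946 + 2584 + 144 + 21 + 3 + 1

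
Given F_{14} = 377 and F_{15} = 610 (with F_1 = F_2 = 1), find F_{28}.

317811

By the doubling identity F_{2k} = F_k(2F_{k+1} − F_k): F_{28} = 377·(2·610 − 377) = 377·843 = 317811.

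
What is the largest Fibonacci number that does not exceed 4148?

2584

2584 ≤ 4148 < 4181, so the largest Fibonacci number not exceeding 4148 is 2584.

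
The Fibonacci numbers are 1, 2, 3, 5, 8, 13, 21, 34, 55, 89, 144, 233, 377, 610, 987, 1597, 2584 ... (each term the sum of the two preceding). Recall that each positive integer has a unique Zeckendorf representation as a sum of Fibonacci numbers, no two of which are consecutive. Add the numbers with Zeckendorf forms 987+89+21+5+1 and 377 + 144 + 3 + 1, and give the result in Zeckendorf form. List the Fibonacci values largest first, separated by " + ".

The two numbers are 1103 and 525, so their sum is 1628.
1597 ≤ 1628 < 2584, so take 1597; remainder 31
21 ≤ 31 < 34, so take 21; remainder 10
8 ≤ 10 < 13, so take 8; remainder 2
2 ≤ 2 < 3, so take 2; remainder 0

1597 + 21 + 8 + 2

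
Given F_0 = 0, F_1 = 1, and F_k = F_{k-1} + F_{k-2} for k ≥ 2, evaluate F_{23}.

28657

Iterating the recurrence up to F_{18} = 2584 and F_{17} = 1597:
F_{19} = F_{18} + F_{17} = 2584 + 1597 = 4181
F_{20} = F_{19} + F_{18} = 4181 + 2584 = 6765
F_{21} = F_{20} + F_{19} = 6765 + 4181 = 10946
F_{22} = F_{21} + F_{20} = 10946 + 6765 = 17711
F_{23} = F_{22} + F_{21} = 17711 + 10946 = 28657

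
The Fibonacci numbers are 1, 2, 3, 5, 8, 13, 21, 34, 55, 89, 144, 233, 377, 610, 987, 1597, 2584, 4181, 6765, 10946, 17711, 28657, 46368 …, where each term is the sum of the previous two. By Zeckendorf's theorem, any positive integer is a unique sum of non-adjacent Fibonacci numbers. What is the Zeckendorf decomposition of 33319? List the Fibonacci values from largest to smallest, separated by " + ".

largest Fibonacci ≤ 33319 is 28657; 33319 − 28657 = 4662
largest Fibonacci ≤ 4662 is 4181; 4662 − 4181 = 481
largest Fibonacci ≤ 481 is 377; 481 − 377 = 104
largest Fibonacci ≤ 104 is 89; 104 − 89 = 15
largest Fibonacci ≤ 15 is 13; 15 − 13 = 2
largest Fibonacci ≤ 2 is 2; 2 − 2 = 0
So 33319 = 28657 + 4181 + 377 + 89 + 13 + 2, with no two terms consecutive in the sequence.

28657 + 4181 + 377 + 89 + 13 + 2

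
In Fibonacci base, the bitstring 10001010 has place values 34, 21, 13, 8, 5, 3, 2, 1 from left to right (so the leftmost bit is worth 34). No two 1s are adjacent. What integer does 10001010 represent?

41

Summing the place values of the 1 bits: 34 + 5 + 2 = 41.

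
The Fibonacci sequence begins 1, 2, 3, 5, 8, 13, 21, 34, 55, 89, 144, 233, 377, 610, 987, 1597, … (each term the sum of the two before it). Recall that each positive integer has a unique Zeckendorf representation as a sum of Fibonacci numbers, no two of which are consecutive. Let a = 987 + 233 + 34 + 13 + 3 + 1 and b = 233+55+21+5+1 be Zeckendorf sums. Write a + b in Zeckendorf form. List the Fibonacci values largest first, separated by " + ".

987 + 377 + 144 + 55 + 21 + 2

The two numbers are 1271 and 315, so their sum is 1586.
1586: greatest Fibonacci not exceeding it is 987, leaving 599
599: greatest Fibonacci not exceeding it is 377, leaving 222
222: greatest Fibonacci not exceeding it is 144, leaving 78
78: greatest Fibonacci not exceeding it is 55, leaving 23
23: greatest Fibonacci not exceeding it is 21, leaving 2
2: greatest Fibonacci not exceeding it is 2, leaving 0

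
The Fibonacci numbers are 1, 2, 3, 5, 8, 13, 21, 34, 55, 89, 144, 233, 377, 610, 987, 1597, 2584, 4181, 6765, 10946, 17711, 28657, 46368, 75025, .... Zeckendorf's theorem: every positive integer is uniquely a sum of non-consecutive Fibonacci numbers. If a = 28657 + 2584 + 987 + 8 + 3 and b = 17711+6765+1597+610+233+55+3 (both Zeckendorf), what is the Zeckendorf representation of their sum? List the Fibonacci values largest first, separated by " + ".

46368 + 10946 + 1597 + 233 + 55 + 13 + 1

The two numbers are 32239 and 26974, so their sum is 59213.
Repeatedly subtract the largest Fibonacci number that fits:
largest Fibonacci ≤ 59213 is 46368; 59213 − 46368 = 12845
largest Fibonacci ≤ 12845 is 10946; 12845 − 10946 = 1899
largest Fibonacci ≤ 1899 is 1597; 1899 − 1597 = 302
largest Fibonacci ≤ 302 is 233; 302 − 233 = 69
largest Fibonacci ≤ 69 is 55; 69 − 55 = 14
largest Fibonacci ≤ 14 is 13; 14 − 13 = 1
largest Fibonacci ≤ 1 is 1; 1 − 1 = 0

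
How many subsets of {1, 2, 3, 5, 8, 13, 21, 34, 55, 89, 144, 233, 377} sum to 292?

292 = 233+55+3+1 = 233+34+21+3+1 = 144+89+55+3+1 = … (3 more), for 6 in all.

6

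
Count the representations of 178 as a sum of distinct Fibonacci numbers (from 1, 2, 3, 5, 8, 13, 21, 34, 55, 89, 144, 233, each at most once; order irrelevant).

8

Each representation comes from the Zeckendorf form by replacing some F_k with F_{k−1} + F_{k−2} where possible.
178 = 144+34 = 144+21+13 = 89+55+34 = 144+21+8+5 = … (4 more), for 8 in all.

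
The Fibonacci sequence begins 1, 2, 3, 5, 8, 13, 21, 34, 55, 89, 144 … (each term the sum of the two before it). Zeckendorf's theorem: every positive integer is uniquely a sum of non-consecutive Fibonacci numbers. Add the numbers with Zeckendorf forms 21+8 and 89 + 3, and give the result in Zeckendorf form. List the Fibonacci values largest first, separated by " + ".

89 + 21 + 8 + 3

The two numbers are 29 and 92, so their sum is 121.
take 89 (≤ 121); 121 − 89 = 32
take 21 (≤ 32); 32 − 21 = 11
take 8 (≤ 11); 11 − 8 = 3
take 3 (≤ 3); 3 − 3 = 0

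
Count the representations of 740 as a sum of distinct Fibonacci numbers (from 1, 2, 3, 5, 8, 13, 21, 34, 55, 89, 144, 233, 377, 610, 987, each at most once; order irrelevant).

Starting from the Zeckendorf form and repeatedly splitting a term F_k into F_{k−1} + F_{k−2} (when neither is already used) reaches every representation.
740 = 610+89+34+5+2 = 610+89+21+13+5+2 = 377+233+89+34+5+2 = … (4 more), for 7 in all.

7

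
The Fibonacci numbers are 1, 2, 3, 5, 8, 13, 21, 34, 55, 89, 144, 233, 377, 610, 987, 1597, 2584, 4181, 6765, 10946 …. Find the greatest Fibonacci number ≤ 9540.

6765 ≤ 9540 < 10946, so the largest Fibonacci number not exceeding 9540 is 6765.

6765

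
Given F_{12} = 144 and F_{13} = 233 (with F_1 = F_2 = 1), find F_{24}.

By the doubling identity F_{2k} = F_k(2F_{k+1} − F_k): F_{24} = 144·(2·233 − 144) = 144·322 = 46368.

46368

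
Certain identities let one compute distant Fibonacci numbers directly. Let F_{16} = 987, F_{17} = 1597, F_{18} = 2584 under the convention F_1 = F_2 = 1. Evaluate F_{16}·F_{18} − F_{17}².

987·2584 − 1597² = 2550408 − 2550409 = -1. (Cassini's identity: F_{k−1}F_{k+1} − F_k² = (−1)^k.)

-1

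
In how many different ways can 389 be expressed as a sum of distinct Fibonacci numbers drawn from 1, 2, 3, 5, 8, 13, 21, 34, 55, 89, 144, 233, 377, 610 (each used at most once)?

389 = 377+8+3+1 = 233+144+8+3+1 = 233+89+55+8+3+1 = 233+89+34+21+8+3+1 — 4 representations.

4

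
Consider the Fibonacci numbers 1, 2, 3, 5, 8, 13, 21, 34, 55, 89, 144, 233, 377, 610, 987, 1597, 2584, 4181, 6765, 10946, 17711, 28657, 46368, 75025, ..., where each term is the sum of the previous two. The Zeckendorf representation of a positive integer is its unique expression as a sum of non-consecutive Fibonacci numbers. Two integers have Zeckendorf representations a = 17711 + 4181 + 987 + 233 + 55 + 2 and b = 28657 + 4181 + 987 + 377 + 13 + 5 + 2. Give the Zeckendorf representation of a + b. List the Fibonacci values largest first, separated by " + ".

The two numbers are 23169 and 34222, so their sum is 57391.
57391 − 46368 = 11023
11023 − 10946 = 77
77 − 55 = 22
22 − 21 = 1
1 − 1 = 0

46368 + 10946 + 55 + 21 + 1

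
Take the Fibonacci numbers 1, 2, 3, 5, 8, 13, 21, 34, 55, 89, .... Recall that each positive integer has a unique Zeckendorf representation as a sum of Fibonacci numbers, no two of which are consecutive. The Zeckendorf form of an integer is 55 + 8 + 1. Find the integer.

64

55 + 8 + 1 = 64.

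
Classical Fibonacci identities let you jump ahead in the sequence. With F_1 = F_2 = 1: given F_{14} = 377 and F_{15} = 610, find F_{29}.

514229

By F_{2k+1} = F_k² + F_{k+1}²: F_{29} = 377² + 610² = 142129 + 372100 = 514229.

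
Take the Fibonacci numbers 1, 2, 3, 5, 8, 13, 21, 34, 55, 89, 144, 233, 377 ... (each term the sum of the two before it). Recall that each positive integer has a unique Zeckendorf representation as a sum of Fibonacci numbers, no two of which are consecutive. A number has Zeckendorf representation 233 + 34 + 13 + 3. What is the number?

233 + 34 + 13 + 3 = 283.

283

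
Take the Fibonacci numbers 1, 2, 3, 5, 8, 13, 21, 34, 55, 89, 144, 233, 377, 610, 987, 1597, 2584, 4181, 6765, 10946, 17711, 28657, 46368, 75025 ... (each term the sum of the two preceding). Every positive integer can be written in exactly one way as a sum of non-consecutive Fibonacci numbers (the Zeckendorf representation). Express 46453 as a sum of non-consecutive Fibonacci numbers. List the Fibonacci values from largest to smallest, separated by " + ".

Repeatedly subtract the largest Fibonacci number that fits:
46453 − 46368 = 85
85 − 55 = 30
30 − 21 = 9
9 − 8 = 1
1 − 1 = 0
So 46453 = 46368 + 55 + 21 + 8 + 1, with no two terms consecutive in the sequence.

46368 + 55 + 21 + 8 + 1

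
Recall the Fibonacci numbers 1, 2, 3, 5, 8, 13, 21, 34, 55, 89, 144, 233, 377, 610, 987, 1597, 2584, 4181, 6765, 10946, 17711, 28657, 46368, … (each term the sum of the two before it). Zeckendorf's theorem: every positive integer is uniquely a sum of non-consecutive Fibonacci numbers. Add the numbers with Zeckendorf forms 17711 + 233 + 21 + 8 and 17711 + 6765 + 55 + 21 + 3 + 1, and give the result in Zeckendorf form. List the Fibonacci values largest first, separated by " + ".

The two numbers are 17973 and 24556, so their sum is 42529.
Repeatedly subtract the largest Fibonacci number that fits:
subtract 28657 from 42529: 13872 remains
subtract 10946 from 13872: 2926 remains
subtract 2584 from 2926: 342 remains
subtract 233 from 342: 109 remains
subtract 89 from 109: 20 remains
subtract 13 from 20: 7 remains
subtract 5 from 7: 2 remains
subtract 2 from 2: 0 remains

28657 + 10946 + 2584 + 233 + 89 + 13 + 5 + 2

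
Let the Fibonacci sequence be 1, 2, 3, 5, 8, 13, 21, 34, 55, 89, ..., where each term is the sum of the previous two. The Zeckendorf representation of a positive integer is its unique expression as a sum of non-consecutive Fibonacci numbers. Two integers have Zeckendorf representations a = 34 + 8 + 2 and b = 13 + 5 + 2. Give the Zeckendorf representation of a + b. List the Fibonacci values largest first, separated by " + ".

The two numbers are 44 and 20, so their sum is 64.
take 55 (≤ 64); 64 − 55 = 9
take 8 (≤ 9); 9 − 8 = 1
take 1 (≤ 1); 1 − 1 = 0

55 + 8 + 1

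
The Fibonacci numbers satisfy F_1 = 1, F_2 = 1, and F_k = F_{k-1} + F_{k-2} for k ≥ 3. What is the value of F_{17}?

1597

Iterating the recurrence up to F_{10} = 55 and F_{9} = 34:
F_{11} = F_{10} + F_{9} = 55 + 34 = 89
F_{12} = F_{11} + F_{10} = 89 + 55 = 144
F_{13} = F_{12} + F_{11} = 144 + 89 = 233
F_{14} = F_{13} + F_{12} = 233 + 144 = 377
F_{15} = F_{14} + F_{13} = 377 + 233 = 610
F_{16} = F_{15} + F_{14} = 610 + 377 = 987
F_{17} = F_{16} + F_{15} = 987 + 610 = 1597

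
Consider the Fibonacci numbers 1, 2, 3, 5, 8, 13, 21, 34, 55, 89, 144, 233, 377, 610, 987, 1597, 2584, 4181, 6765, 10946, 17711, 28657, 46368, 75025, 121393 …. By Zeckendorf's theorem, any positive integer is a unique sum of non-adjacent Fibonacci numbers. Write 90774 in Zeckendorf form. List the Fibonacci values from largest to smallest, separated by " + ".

75025 + 10946 + 4181 + 610 + 8 + 3 + 1

Greedy algorithm:
subtract 75025 from 90774: 15749 remains
subtract 10946 from 15749: 4803 remains
subtract 4181 from 4803: 622 remains
subtract 610 from 622: 12 remains
subtract 8 from 12: 4 remains
subtract 3 from 4: 1 remains
subtract 1 from 1: 0 remains
So 90774 = 75025 + 10946 + 4181 + 610 + 8 + 3 + 1, with no two terms consecutive in the sequence.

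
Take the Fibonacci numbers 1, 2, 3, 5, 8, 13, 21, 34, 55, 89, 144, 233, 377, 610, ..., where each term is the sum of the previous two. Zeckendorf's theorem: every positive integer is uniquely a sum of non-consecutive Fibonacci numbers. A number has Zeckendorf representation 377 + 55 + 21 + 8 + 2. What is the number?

377 + 55 + 21 + 8 + 2 = 463.

463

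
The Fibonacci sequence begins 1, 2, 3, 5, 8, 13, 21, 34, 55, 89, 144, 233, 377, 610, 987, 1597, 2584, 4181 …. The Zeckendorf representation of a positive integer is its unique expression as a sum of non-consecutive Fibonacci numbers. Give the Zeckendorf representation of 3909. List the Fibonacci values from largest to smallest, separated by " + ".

2584 + 987 + 233 + 89 + 13 + 3

Greedily peel off the largest Fibonacci term at each step:
take 2584 (≤ 3909); 3909 − 2584 = 1325
take 987 (≤ 1325); 1325 − 987 = 338
take 233 (≤ 338); 338 − 233 = 105
take 89 (≤ 105); 105 − 89 = 16
take 13 (≤ 16); 16 − 13 = 3
take 3 (≤ 3); 3 − 3 = 0
So 3909 = 2584 + 987 + 233 + 89 + 13 + 3, with no two terms consecutive in the sequence.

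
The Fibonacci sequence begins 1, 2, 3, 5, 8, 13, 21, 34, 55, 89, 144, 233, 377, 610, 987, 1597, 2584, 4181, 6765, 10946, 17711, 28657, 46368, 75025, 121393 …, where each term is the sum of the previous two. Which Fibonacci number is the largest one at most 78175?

75025

75025 ≤ 78175 < 121393, so the largest Fibonacci number not exceeding 78175 is 75025.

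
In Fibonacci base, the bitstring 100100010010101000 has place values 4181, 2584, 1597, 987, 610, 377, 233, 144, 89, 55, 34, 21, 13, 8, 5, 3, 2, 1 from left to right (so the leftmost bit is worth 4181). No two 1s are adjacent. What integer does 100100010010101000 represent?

5364

Summing the place values of the 1 bits: 4181 + 987 + 144 + 34 + 13 + 5 = 5364.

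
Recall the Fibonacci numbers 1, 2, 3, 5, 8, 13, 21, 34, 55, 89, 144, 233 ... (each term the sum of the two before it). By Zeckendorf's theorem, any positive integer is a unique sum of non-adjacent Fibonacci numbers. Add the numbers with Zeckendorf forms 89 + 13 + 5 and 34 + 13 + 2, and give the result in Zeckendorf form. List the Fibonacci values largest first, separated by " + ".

144 + 8 + 3 + 1

The two numbers are 107 and 49, so their sum is 156.
144 ≤ 156 < 233, so take 144; remainder 12
8 ≤ 12 < 13, so take 8; remainder 4
3 ≤ 4 < 5, so take 3; remainder 1
1 ≤ 1 < 2, so take 1; remainder 0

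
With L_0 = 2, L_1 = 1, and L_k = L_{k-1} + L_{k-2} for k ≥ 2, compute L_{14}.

Iterating the recurrence up to L_{7} = 29 and L_{6} = 18:
L_{8} = L_{7} + L_{6} = 29 + 18 = 47
L_{9} = L_{8} + L_{7} = 47 + 29 = 76
L_{10} = L_{9} + L_{8} = 76 + 47 = 123
L_{11} = L_{10} + L_{9} = 123 + 76 = 199
L_{12} = L_{11} + L_{10} = 199 + 123 = 322
L_{13} = L_{12} + L_{11} = 322 + 199 = 521
L_{14} = L_{13} + L_{12} = 521 + 322 = 843

843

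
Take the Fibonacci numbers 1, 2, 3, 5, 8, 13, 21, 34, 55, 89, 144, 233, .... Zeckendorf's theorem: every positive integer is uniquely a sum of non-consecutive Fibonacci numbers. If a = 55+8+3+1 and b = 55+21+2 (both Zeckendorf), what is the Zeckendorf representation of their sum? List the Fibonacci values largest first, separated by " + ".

The two numbers are 67 and 78, so their sum is 145.
Repeatedly subtract the largest Fibonacci number that fits:
take 144 (≤ 145); 145 − 144 = 1
take 1 (≤ 1); 1 − 1 = 0

144 + 1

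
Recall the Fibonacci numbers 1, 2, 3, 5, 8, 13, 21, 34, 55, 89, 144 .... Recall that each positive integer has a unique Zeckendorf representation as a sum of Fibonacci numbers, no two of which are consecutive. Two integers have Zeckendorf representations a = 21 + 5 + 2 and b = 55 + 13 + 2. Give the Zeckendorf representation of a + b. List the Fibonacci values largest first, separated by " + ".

The two numbers are 28 and 70, so their sum is 98.
98: greatest Fibonacci not exceeding it is 89, leaving 9
9: greatest Fibonacci not exceeding it is 8, leaving 1
1: greatest Fibonacci not exceeding it is 1, leaving 0

89 + 8 + 1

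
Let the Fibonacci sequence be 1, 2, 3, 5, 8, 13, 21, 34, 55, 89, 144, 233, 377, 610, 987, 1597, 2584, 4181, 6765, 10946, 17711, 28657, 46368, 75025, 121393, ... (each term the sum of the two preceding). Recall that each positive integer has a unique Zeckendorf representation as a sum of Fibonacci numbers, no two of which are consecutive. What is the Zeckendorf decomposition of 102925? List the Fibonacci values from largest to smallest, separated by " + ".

75025 + 17711 + 6765 + 2584 + 610 + 144 + 55 + 21 + 8 + 2

102925: greatest Fibonacci not exceeding it is 75025, leaving 27900
27900: greatest Fibonacci not exceeding it is 17711, leaving 10189
10189: greatest Fibonacci not exceeding it is 6765, leaving 3424
3424: greatest Fibonacci not exceeding it is 2584, leaving 840
840: greatest Fibonacci not exceeding it is 610, leaving 230
230: greatest Fibonacci not exceeding it is 144, leaving 86
86: greatest Fibonacci not exceeding it is 55, leaving 31
31: greatest Fibonacci not exceeding it is 21, leaving 10
10: greatest Fibonacci not exceeding it is 8, leaving 2
2: greatest Fibonacci not exceeding it is 2, leaving 0
So 102925 = 75025 + 17711 + 6765 + 2584 + 610 + 144 + 55 + 21 + 8 + 2, with no two terms consecutive in the sequence.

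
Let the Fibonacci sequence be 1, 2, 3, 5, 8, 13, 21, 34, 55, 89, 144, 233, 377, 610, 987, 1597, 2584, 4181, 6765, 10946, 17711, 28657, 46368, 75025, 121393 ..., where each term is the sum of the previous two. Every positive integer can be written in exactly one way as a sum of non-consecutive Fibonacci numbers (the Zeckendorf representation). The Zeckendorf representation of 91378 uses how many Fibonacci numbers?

7

Greedy algorithm:
91378 − 75025 = 16353
16353 − 10946 = 5407
5407 − 4181 = 1226
1226 − 987 = 239
239 − 233 = 6
6 − 5 = 1
1 − 1 = 0
91378 = 75025 + 10946 + 4181 + 987 + 233 + 5 + 1, which has 7 terms.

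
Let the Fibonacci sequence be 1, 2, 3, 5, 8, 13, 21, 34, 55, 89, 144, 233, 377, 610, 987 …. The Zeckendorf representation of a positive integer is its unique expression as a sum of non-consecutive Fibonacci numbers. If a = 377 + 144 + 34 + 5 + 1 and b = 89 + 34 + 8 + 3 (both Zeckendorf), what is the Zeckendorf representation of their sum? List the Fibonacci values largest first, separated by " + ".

The two numbers are 561 and 134, so their sum is 695.
610 ≤ 695 < 987, so take 610; remainder 85
55 ≤ 85 < 89, so take 55; remainder 30
21 ≤ 30 < 34, so take 21; remainder 9
8 ≤ 9 < 13, so take 8; remainder 1
1 ≤ 1 < 2, so take 1; remainder 0

610 + 55 + 21 + 8 + 1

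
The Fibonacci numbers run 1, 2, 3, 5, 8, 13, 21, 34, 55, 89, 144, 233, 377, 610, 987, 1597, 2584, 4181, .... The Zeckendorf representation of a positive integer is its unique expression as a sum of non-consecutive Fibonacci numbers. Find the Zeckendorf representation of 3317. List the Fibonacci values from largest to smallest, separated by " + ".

2584 + 610 + 89 + 34

Greedily peel off the largest Fibonacci term at each step:
largest Fibonacci ≤ 3317 is 2584; 3317 − 2584 = 733
largest Fibonacci ≤ 733 is 610; 733 − 610 = 123
largest Fibonacci ≤ 123 is 89; 123 − 89 = 34
largest Fibonacci ≤ 34 is 34; 34 − 34 = 0
So 3317 = 2584 + 610 + 89 + 34, with no two terms consecutive in the sequence.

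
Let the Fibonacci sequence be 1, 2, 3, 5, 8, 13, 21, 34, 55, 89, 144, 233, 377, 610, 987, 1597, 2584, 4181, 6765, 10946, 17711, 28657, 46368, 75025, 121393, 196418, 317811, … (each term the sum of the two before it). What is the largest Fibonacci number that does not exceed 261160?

196418 ≤ 261160 < 317811, so the largest Fibonacci number not exceeding 261160 is 196418.

196418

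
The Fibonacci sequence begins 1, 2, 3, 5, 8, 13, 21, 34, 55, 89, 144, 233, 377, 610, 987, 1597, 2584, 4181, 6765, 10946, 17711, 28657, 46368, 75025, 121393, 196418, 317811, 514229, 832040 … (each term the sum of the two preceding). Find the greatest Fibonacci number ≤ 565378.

514229 ≤ 565378 < 832040, so the largest Fibonacci number not exceeding 565378 is 514229.

514229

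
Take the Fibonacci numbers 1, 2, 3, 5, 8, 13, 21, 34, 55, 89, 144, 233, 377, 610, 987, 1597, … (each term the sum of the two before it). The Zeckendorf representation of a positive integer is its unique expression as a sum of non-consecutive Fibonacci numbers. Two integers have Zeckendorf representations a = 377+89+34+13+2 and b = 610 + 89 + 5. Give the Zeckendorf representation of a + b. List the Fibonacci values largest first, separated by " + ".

987 + 144 + 55 + 21 + 8 + 3 + 1

The two numbers are 515 and 704, so their sum is 1219.
1219 − 987 = 232
232 − 144 = 88
88 − 55 = 33
33 − 21 = 12
12 − 8 = 4
4 − 3 = 1
1 − 1 = 0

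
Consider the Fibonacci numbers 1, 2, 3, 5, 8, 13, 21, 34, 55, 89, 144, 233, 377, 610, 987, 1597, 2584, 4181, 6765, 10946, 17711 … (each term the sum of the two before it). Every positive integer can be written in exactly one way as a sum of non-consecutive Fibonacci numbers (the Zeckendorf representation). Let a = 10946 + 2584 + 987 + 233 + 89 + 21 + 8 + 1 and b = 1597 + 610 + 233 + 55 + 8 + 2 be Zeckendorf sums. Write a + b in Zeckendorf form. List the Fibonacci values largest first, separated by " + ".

The two numbers are 14869 and 2505, so their sum is 17374.
Repeatedly subtract the largest Fibonacci number that fits:
17374: greatest Fibonacci not exceeding it is 10946, leaving 6428
6428: greatest Fibonacci not exceeding it is 4181, leaving 2247
2247: greatest Fibonacci not exceeding it is 1597, leaving 650
650: greatest Fibonacci not exceeding it is 610, leaving 40
40: greatest Fibonacci not exceeding it is 34, leaving 6
6: greatest Fibonacci not exceeding it is 5, leaving 1
1: greatest Fibonacci not exceeding it is 1, leaving 0

10946 + 4181 + 1597 + 610 + 34 + 5 + 1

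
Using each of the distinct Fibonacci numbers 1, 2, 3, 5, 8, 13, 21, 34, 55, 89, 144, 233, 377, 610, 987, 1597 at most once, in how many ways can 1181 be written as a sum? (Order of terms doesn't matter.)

Starting from the Zeckendorf form and repeatedly splitting a term F_k into F_{k−1} + F_{k−2} (when neither is already used) reaches every representation.
1181 = 987+144+34+13+3 = 987+144+34+13+2+1 = 987+144+34+8+5+3 = … (27 more), for 30 in all.

30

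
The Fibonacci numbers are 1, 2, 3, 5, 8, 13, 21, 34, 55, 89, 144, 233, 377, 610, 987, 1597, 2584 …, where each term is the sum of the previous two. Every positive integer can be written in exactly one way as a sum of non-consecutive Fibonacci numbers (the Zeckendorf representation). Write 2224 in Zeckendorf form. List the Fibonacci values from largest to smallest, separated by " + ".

1597 + 610 + 13 + 3 + 1

subtract 1597 from 2224: 627 remains
subtract 610 from 627: 17 remains
subtract 13 from 17: 4 remains
subtract 3 from 4: 1 remains
subtract 1 from 1: 0 remains
So 2224 = 1597 + 610 + 13 + 3 + 1, with no two terms consecutive in the sequence.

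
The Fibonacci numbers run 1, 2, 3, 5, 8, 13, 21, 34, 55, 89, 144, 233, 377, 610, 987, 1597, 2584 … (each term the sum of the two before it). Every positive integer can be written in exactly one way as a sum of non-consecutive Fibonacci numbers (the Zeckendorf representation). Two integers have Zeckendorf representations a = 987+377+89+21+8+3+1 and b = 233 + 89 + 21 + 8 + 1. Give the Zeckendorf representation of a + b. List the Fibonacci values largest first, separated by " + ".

1597 + 233 + 8

The two numbers are 1486 and 352, so their sum is 1838.
Greedily peel off the largest Fibonacci term at each step:
take 1597 (≤ 1838); 1838 − 1597 = 241
take 233 (≤ 241); 241 − 233 = 8
take 8 (≤ 8); 8 − 8 = 0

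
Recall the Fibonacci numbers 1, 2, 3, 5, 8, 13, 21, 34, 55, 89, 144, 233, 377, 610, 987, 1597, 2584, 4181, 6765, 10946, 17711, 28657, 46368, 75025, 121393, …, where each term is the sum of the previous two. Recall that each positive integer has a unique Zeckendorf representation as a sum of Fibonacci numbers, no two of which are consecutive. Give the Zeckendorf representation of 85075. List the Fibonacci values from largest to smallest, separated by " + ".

75025 + 6765 + 2584 + 610 + 89 + 2

85075 − 75025 = 10050
10050 − 6765 = 3285
3285 − 2584 = 701
701 − 610 = 91
91 − 89 = 2
2 − 2 = 0
So 85075 = 75025 + 6765 + 2584 + 610 + 89 + 2, with no two terms consecutive in the sequence.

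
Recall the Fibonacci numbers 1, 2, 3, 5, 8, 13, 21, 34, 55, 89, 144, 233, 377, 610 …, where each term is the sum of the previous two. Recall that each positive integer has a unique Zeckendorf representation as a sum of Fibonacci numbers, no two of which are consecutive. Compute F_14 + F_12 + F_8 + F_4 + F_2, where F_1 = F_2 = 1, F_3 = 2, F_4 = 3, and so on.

546

F_14 + F_12 + F_8 + F_4 + F_2 = 377 + 144 + 21 + 3 + 1 = 546.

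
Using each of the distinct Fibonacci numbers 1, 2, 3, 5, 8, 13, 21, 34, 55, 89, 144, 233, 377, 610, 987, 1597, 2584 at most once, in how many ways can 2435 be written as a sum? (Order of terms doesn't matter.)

Each representation comes from the Zeckendorf form by replacing some F_k with F_{k−1} + F_{k−2} where possible.
2435 = 1597+610+144+55+21+8 = 1597+610+144+55+21+5+3 = 1597+377+233+144+55+21+8 = 1597+610+144+55+21+5+2+1 = … (23 more), for 27 in all.

27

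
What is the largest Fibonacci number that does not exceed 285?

233

233 ≤ 285 < 377, so the largest Fibonacci number not exceeding 285 is 233.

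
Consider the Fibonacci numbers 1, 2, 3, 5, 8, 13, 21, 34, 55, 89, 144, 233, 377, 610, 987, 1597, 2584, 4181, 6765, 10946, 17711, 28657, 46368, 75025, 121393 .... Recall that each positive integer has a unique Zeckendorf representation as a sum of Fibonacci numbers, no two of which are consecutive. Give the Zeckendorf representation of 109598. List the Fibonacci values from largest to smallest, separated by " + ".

75025 + 28657 + 4181 + 1597 + 89 + 34 + 13 + 2

75025 ≤ 109598 < 121393, so take 75025; remainder 34573
28657 ≤ 34573 < 46368, so take 28657; remainder 5916
4181 ≤ 5916 < 6765, so take 4181; remainder 1735
1597 ≤ 1735 < 2584, so take 1597; remainder 138
89 ≤ 138 < 144, so take 89; remainder 49
34 ≤ 49 < 55, so take 34; remainder 15
13 ≤ 15 < 21, so take 13; remainder 2
2 ≤ 2 < 3, so take 2; remainder 0
So 109598 = 75025 + 28657 + 4181 + 1597 + 89 + 34 + 13 + 2, with no two terms consecutive in the sequence.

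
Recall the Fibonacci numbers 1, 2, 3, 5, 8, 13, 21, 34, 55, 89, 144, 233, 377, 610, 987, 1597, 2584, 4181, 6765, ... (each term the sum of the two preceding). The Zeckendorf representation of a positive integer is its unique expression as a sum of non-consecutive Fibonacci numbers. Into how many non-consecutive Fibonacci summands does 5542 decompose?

subtract 4181 from 5542: 1361 remains
subtract 987 from 1361: 374 remains
subtract 233 from 374: 141 remains
subtract 89 from 141: 52 remains
subtract 34 from 52: 18 remains
subtract 13 from 18: 5 remains
subtract 5 from 5: 0 remains
5542 = 4181 + 987 + 233 + 89 + 34 + 13 + 5, which has 7 terms.

7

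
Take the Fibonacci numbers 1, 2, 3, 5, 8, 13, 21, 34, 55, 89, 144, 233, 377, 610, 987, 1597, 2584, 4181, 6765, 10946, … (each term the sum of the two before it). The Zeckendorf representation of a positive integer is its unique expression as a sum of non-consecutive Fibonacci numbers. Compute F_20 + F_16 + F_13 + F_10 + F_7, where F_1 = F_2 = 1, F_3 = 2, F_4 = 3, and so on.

8053

F_20 + F_16 + F_13 + F_10 + F_7 = 6765 + 987 + 233 + 55 + 13 = 8053.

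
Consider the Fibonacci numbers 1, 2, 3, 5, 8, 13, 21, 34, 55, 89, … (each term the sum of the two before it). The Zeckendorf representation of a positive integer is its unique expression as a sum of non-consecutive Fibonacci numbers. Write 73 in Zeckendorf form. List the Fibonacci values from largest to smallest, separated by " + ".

take 55 (≤ 73); 73 − 55 = 18
take 13 (≤ 18); 18 − 13 = 5
take 5 (≤ 5); 5 − 5 = 0
So 73 = 55 + 13 + 5, with no two terms consecutive in the sequence.

55 + 13 + 5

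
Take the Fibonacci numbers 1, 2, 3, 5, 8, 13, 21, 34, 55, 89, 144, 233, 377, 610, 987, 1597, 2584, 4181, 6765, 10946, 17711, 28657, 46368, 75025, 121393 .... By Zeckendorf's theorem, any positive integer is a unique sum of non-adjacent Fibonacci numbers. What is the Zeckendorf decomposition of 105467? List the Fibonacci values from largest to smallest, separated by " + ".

Greedy algorithm:
75025 ≤ 105467 < 121393, so take 75025; remainder 30442
28657 ≤ 30442 < 46368, so take 28657; remainder 1785
1597 ≤ 1785 < 2584, so take 1597; remainder 188
144 ≤ 188 < 233, so take 144; remainder 44
34 ≤ 44 < 55, so take 34; remainder 10
8 ≤ 10 < 13, so take 8; remainder 2
2 ≤ 2 < 3, so take 2; remainder 0
So 105467 = 75025 + 28657 + 1597 + 144 + 34 + 8 + 2, with no two terms consecutive in the sequence.

75025 + 28657 + 1597 + 144 + 34 + 8 + 2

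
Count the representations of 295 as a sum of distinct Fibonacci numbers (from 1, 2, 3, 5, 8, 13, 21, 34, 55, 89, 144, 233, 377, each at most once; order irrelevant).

Each representation comes from the Zeckendorf form by replacing some F_k with F_{k−1} + F_{k−2} where possible.
295 = 233+55+5+2 = 233+34+21+5+2 = 144+89+55+5+2 = 233+34+13+8+5+2 = … (2 more), for 6 in all.

6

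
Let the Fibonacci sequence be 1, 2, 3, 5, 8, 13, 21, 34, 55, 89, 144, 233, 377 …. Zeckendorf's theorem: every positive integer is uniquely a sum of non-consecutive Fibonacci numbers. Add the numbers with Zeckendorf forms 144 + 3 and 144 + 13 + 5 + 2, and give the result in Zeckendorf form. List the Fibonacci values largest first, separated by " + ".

The two numbers are 147 and 164, so their sum is 311.
311 − 233 = 78
78 − 55 = 23
23 − 21 = 2
2 − 2 = 0

233 + 55 + 21 + 2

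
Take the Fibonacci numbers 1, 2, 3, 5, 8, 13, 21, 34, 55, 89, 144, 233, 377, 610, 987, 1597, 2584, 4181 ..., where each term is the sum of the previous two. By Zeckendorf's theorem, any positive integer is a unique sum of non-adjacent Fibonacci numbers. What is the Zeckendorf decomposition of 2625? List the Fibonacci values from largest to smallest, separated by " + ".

Repeatedly subtract the largest Fibonacci number that fits:
largest Fibonacci ≤ 2625 is 2584; 2625 − 2584 = 41
largest Fibonacci ≤ 41 is 34; 41 − 34 = 7
largest Fibonacci ≤ 7 is 5; 7 − 5 = 2
largest Fibonacci ≤ 2 is 2; 2 − 2 = 0
So 2625 = 2584 + 34 + 5 + 2, with no two terms consecutive in the sequence.

2584 + 34 + 5 + 2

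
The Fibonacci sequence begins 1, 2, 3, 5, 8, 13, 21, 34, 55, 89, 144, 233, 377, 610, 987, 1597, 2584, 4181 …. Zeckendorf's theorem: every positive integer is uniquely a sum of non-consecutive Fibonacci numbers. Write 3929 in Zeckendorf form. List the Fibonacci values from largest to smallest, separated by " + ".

3929 − 2584 = 1345
1345 − 987 = 358
358 − 233 = 125
125 − 89 = 36
36 − 34 = 2
2 − 2 = 0
So 3929 = 2584 + 987 + 233 + 89 + 34 + 2, with no two terms consecutive in the sequence.

2584 + 987 + 233 + 89 + 34 + 2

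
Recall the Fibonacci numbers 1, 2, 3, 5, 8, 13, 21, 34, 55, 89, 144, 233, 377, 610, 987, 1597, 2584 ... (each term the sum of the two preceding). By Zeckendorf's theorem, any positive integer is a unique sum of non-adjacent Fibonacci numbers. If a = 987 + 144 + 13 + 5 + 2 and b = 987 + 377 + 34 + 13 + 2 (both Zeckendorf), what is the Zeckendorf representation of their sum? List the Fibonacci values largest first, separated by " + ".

1597 + 610 + 233 + 89 + 34 + 1

The two numbers are 1151 and 1413, so their sum is 2564.
2564: greatest Fibonacci not exceeding it is 1597, leaving 967
967: greatest Fibonacci not exceeding it is 610, leaving 357
357: greatest Fibonacci not exceeding it is 233, leaving 124
124: greatest Fibonacci not exceeding it is 89, leaving 35
35: greatest Fibonacci not exceeding it is 34, leaving 1
1: greatest Fibonacci not exceeding it is 1, leaving 0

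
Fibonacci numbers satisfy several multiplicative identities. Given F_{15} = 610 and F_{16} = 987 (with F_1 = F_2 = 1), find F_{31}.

By F_{2k+1} = F_k² + F_{k+1}²: F_{31} = 610² + 987² = 372100 + 974169 = 1346269.

1346269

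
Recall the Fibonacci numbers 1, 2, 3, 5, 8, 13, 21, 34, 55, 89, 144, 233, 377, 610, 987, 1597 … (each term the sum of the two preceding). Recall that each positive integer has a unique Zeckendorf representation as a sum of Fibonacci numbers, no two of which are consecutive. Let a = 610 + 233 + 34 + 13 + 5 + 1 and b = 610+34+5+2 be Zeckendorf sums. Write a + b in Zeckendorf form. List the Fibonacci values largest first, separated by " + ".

987 + 377 + 144 + 34 + 5

The two numbers are 896 and 651, so their sum is 1547.
take 987 (≤ 1547); 1547 − 987 = 560
take 377 (≤ 560); 560 − 377 = 183
take 144 (≤ 183); 183 − 144 = 39
take 34 (≤ 39); 39 − 34 = 5
take 5 (≤ 5); 5 − 5 = 0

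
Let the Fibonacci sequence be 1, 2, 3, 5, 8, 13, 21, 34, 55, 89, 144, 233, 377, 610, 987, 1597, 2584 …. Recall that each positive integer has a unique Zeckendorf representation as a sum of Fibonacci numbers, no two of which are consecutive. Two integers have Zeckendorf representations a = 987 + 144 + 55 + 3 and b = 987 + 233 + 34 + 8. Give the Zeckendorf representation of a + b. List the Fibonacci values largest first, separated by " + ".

The two numbers are 1189 and 1262, so their sum is 2451.
Greedily peel off the largest Fibonacci term at each step:
1597 ≤ 2451 < 2584, so take 1597; remainder 854
610 ≤ 854 < 987, so take 610; remainder 244
233 ≤ 244 < 377, so take 233; remainder 11
8 ≤ 11 < 13, so take 8; remainder 3
3 ≤ 3 < 5, so take 3; remainder 0

1597 + 610 + 233 + 8 + 3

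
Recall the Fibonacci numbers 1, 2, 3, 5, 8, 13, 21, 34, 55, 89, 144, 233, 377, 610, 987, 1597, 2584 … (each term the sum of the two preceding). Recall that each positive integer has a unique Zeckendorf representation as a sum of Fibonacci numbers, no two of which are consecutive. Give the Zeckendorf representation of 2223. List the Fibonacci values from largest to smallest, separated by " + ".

1597 + 610 + 13 + 3

Repeatedly subtract the largest Fibonacci number that fits:
largest Fibonacci ≤ 2223 is 1597; 2223 − 1597 = 626
largest Fibonacci ≤ 626 is 610; 626 − 610 = 16
largest Fibonacci ≤ 16 is 13; 16 − 13 = 3
largest Fibonacci ≤ 3 is 3; 3 − 3 = 0
So 2223 = 1597 + 610 + 13 + 3, with no two terms consecutive in the sequence.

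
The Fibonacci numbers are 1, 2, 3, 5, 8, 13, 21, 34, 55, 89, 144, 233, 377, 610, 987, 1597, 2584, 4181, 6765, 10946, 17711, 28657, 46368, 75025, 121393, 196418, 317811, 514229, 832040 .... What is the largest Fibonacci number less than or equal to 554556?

514229

514229 ≤ 554556 < 832040, so the largest Fibonacci number not exceeding 554556 is 514229.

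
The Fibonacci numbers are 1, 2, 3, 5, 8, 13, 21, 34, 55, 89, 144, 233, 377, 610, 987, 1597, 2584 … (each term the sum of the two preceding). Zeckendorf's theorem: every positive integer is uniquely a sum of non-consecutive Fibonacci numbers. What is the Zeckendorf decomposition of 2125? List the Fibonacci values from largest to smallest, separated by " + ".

Greedily peel off the largest Fibonacci term at each step:
2125 − 1597 = 528
528 − 377 = 151
151 − 144 = 7
7 − 5 = 2
2 − 2 = 0
So 2125 = 1597 + 377 + 144 + 5 + 2, with no two terms consecutive in the sequence.

1597 + 377 + 144 + 5 + 2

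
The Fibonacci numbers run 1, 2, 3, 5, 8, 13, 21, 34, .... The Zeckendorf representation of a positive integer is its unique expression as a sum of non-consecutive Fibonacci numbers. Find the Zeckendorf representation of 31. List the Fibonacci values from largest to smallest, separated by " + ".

Repeatedly subtract the largest Fibonacci number that fits:
31: greatest Fibonacci not exceeding it is 21, leaving 10
10: greatest Fibonacci not exceeding it is 8, leaving 2
2: greatest Fibonacci not exceeding it is 2, leaving 0
So 31 = 21 + 8 + 2, with no two terms consecutive in the sequence.

21 + 8 + 2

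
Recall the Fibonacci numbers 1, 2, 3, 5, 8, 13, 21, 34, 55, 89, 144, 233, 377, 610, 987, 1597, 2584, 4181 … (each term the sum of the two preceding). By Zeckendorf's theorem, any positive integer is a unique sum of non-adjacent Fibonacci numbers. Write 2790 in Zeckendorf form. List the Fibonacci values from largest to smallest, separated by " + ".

2584 + 144 + 55 + 5 + 2

Greedy algorithm:
subtract 2584 from 2790: 206 remains
subtract 144 from 206: 62 remains
subtract 55 from 62: 7 remains
subtract 5 from 7: 2 remains
subtract 2 from 2: 0 remains
So 2790 = 2584 + 144 + 55 + 5 + 2, with no two terms consecutive in the sequence.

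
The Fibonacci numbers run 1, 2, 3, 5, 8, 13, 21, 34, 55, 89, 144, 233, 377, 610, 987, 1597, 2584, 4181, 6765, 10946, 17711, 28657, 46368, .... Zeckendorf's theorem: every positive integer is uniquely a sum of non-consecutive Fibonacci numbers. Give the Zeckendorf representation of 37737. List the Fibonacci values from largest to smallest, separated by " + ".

28657 + 6765 + 1597 + 610 + 89 + 13 + 5 + 1

Greedily peel off the largest Fibonacci term at each step:
subtract 28657 from 37737: 9080 remains
subtract 6765 from 9080: 2315 remains
subtract 1597 from 2315: 718 remains
subtract 610 from 718: 108 remains
subtract 89 from 108: 19 remains
subtract 13 from 19: 6 remains
subtract 5 from 6: 1 remains
subtract 1 from 1: 0 remains
So 37737 = 28657 + 6765 + 1597 + 610 + 89 + 13 + 5 + 1, with no two terms consecutive in the sequence.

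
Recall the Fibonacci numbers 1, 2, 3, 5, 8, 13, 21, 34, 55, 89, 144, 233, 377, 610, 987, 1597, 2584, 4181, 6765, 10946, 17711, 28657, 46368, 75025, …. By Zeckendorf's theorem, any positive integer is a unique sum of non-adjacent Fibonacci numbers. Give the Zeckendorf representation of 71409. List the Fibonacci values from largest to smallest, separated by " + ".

46368 + 17711 + 6765 + 377 + 144 + 34 + 8 + 2

Repeatedly subtract the largest Fibonacci number that fits:
take 46368 (≤ 71409); 71409 − 46368 = 25041
take 17711 (≤ 25041); 25041 − 17711 = 7330
take 6765 (≤ 7330); 7330 − 6765 = 565
take 377 (≤ 565); 565 − 377 = 188
take 144 (≤ 188); 188 − 144 = 44
take 34 (≤ 44); 44 − 34 = 10
take 8 (≤ 10); 10 − 8 = 2
take 2 (≤ 2); 2 − 2 = 0
So 71409 = 46368 + 17711 + 6765 + 377 + 144 + 34 + 8 + 2, with no two terms consecutive in the sequence.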